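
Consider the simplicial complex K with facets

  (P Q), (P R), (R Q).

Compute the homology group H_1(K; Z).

H_1 ≅ Z.

Take the total order P < Q < R on the vertex set. Then K (dimension 1) consists of the simplices:

  0-simplices (3): P, Q, R
  1-simplices (3): PQ, PR, QR

Hence C_0 ≅ Z^3, C_1 ≅ Z^3.

∂_1: C_1 → C_0 sends each edge [p,q] (with p < q) to q − p.
The 3×3 boundary matrix has rank 2 and Smith normal form diag(1,1).

Reading off H_k = ker ∂_k / im ∂_{k+1}:

  H_1: rank ker ∂_1 − rank ∂_2 = (3 − 2) − 0 = 1, and there is no ∂_2, so H_1 ≅ Z.

(K is a triangulation of the circle S^1.)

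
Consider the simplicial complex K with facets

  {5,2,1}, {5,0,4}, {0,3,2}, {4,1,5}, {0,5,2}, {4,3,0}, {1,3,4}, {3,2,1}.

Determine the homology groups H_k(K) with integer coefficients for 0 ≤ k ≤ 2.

H_0 = Z,  H_1 = 0,  H_2 = Z.

K has 6 vertices, 12 edges, 8 triangles.
rank ∂_0 = 0, rank ∂_1 = 5 ⇒ b_0 = 6 − 0 − 5 = 1; all invariant factors of ∂_1 are 1 so no torsion. So H_0 ≅ Z.
rank ∂_1 = 5, rank ∂_2 = 7 ⇒ b_1 = 12 − 5 − 7 = 0; all invariant factors of ∂_2 are 1 so no torsion. So H_1 ≅ 0.
rank ∂_2 = 7, rank ∂_3 = 0 ⇒ b_2 = 8 − 7 − 0 = 1. So H_2 ≅ Z.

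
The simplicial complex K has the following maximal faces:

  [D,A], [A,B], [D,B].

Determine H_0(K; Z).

H_0 ≅ Z.

Order the vertices as A < B < D. Listing each simplex with vertices in this order, K has dimension 1 with simplices:

  0-simplices (3): A, B, D
  1-simplices (3): AB, AD, BD

so the chain groups are C_0 ≅ Z^3, C_1 ≅ Z^3.

Boundary ∂_1: C_1 → C_0 is given by ∂[p,q] = [q] − [p].
The 3×3 boundary matrix has rank 2 and Smith normal form diag(1,1).

From H_k ≅ ker(∂_k) / im(∂_{k+1}) we obtain:

  H_0: rank C_0 − rank ∂_1 = 3 − 2 = 1, and the invariant factors of ∂_1 are all 1, so H_0 = Z.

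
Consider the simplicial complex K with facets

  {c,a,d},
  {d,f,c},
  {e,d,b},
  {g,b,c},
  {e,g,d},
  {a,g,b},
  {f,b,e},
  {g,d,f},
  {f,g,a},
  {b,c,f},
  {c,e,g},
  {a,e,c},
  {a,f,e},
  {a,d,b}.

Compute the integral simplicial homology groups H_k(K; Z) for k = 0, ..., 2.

We work with the vertex ordering a < b < c < d < e < f < g. The simplices of K, each written with vertices in increasing order, are:

  0-simplices (7): a, b, c, d, e, f, g
  1-simplices (21): ab, ac, ad, ae, af, ag, bc, bd, be, bf, bg, cd, ce, cf, cg, de, df, dg, ef, eg, fg
  2-simplices (14): abd, abg, acd, ace, aef, afg, bcf, bcg, bde, bef, cdf, ceg, deg, dfg

giving chain groups C_0 ≅ Z^7, C_1 ≅ Z^21, C_2 ≅ Z^14.

∂_1: C_1 → C_0 maps an edge to its endpoints' difference, ∂[p,q] = q − p. For instance
  ∂dg = g − d.
The resulting 7×21 matrix has rank 6, and its Smith normal form has invariant factors (1,1,1,1,1,1).

The boundary map ∂_2: C_2 → C_1 maps a triangle to the signed sum of its edges. For instance
  ∂deg = eg − dg + de,
  ∂bde = de − be + bd.
The 21×14 boundary matrix has rank 13 and Smith normal form diag(1,1,1,1,1,1,1,1,1,1,1,1,1).

Computing H_k = (kernel of ∂_k) / (image of ∂_{k+1}):

  H_0: rank C_0 − rank ∂_1 = 7 − 6 = 1, and the invariant factors of ∂_1 are all 1, so H_0 ≅ Z.
  H_1: rank ker ∂_1 − rank ∂_2 = (21 − 6) − 13 = 2, and the invariant factors of ∂_2 are all 1, so H_1 ≅ Z^2.
  H_2: rank ker ∂_2 − rank ∂_3 = (14 − 13) − 0 = 1, and there is no ∂_3, so H_2 ≅ Z.

H_0 = Z,  H_1 = Z^2,  H_2 = Z.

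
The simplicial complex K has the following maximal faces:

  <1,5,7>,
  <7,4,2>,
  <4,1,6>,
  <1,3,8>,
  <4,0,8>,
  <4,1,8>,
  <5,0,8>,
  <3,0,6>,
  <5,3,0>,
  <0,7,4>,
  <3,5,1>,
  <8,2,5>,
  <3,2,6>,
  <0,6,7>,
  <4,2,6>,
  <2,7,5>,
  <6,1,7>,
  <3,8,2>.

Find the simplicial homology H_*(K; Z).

H_0 ≅ Z,  H_1 ≅ Z ⊕ Z/2,  H_2 = 0.

Fix the vertex order 0 < 1 < 2 < 3 < 4 < 5 < 6 < 7 < 8 and write every simplex with vertices in increasing order. Then dim K = 2 and the simplices of K are:

  0-simplices (9): [0], [1], [2], [3], [4], [5], [6], [7], [8]
  1-simplices (27): (27 of them)
  2-simplices (18): [0,3,5], [0,3,6], [0,4,7], [0,4,8], [0,5,8], [0,6,7], [1,3,5], [1,3,8], [1,4,6], [1,4,8], [1,5,7], [1,6,7], [2,3,6], [2,3,8], [2,4,6], [2,4,7], [2,5,7], [2,5,8]

so the chain groups are C_0 ≅ Z^9, C_1 ≅ Z^27, C_2 ≅ Z^18.

The boundary map ∂_1: C_1 → C_0 sends each edge [p,q] (with p < q) to q − p.
As a 9×27 matrix over Z this has rank 8, with invariant factors (1,1,1,1,1,1,1,1).

∂_2: C_2 → C_1 sends each 2-simplex [p,q,r] to [q,r] − [p,r] + [p,q]. For instance
  ∂[2,4,6] = [4,6] − [2,6] + [2,4],
  ∂[2,4,7] = [4,7] − [2,7] + [2,4].
As a 27×18 matrix over Z this has rank 18, with invariant factors (1,1,1,1,1,1,1,1,1,1,1,1,1,1,1,1,1,2).

From H_k ≅ ker(∂_k) / im(∂_{k+1}) we obtain:

  H_0: rank C_0 − rank ∂_1 = 9 − 8 = 1, and the invariant factors of ∂_1 are all 1, so H_0 = Z.
  H_1: rank ker ∂_1 − rank ∂_2 = (27 − 8) − 18 = 1, and ∂_2 has invariant factor 2 > 1, so H_1 = Z ⊕ Z/2.
  H_2: rank ker ∂_2 − rank ∂_3 = (18 − 18) − 0 = 0, and there is no ∂_3, so H_2 = 0.

As a check, the Euler characteristic is 9 − 27 + 18 = 0, which agrees with 1 − 1 + 0 = 0.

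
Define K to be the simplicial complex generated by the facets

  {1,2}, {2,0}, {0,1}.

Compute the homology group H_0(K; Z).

H_0 = Z.

Take the total order 0 < 1 < 2 on the vertex set. Then K (dimension 1) consists of the simplices:

  0-simplices (3): [0], [1], [2]
  1-simplices (3): [0,1], [0,2], [1,2]

giving chain groups C_0 ≅ Z^3, C_1 ≅ Z^3.

Boundary ∂_1: C_1 → C_0 is given by ∂[p,q] = [q] − [p]. For instance
  ∂[0,1] = [1] − [0].
The 3×3 boundary matrix has rank 2 and Smith normal form diag(1,1).

From H_k ≅ ker(∂_k) / im(∂_{k+1}) we obtain:

  H_0: rank C_0 − rank ∂_1 = 3 − 2 = 1, and the invariant factors of ∂_1 are all 1, so H_0 ≅ Z.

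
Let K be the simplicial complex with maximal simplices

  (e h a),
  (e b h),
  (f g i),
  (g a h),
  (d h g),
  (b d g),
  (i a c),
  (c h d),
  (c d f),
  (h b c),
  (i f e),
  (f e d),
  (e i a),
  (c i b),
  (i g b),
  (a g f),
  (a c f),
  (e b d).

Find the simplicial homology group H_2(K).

H_2 = 0.

K has 9 vertices, 27 edges, 18 triangles.
rank ∂_2 = 18, rank ∂_3 = 0 ⇒ b_2 = 18 − 18 − 0 = 0. So H_2 = 0.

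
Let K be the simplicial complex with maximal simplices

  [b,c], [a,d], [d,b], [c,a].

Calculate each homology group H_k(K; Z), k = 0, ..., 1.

Fix the vertex order a < b < c < d and write every simplex with vertices in increasing order. Then dim K = 1 and the simplices of K are:

  0-simplices (4): a, b, c, d
  1-simplices (4): ac, ad, bc, bd

giving chain groups C_0 ≅ Z^4, C_1 ≅ Z^4.

∂_1: C_1 → C_0 maps an edge to its endpoints' difference, ∂[p,q] = q − p.
As a 4×4 matrix over Z this has rank 3, with invariant factors (1,1,1).

From H_k ≅ ker(∂_k) / im(∂_{k+1}) we obtain:

  H_0: rank C_0 − rank ∂_1 = 4 − 3 = 1, and the invariant factors of ∂_1 are all 1, so H_0 = Z.
  H_1: rank ker ∂_1 − rank ∂_2 = (4 − 3) − 0 = 1, and there is no ∂_2, so H_1 = Z.

(K is a triangulation of the circle S^1.)

H_0 ≅ Z,  H_1 ≅ Z.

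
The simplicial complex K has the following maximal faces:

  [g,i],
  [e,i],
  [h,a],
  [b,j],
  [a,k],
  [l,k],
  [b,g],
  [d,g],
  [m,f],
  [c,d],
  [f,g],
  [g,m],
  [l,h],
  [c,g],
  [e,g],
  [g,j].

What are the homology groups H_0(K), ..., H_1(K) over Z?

H_0 = Z^2,  H_1 = Z^5.

K has 13 vertices, 16 edges.
rank ∂_0 = 0, rank ∂_1 = 11 ⇒ b_0 = 13 − 0 − 11 = 2; all invariant factors of ∂_1 are 1 so no torsion. So H_0 = Z^2.
rank ∂_1 = 11, rank ∂_2 = 0 ⇒ b_1 = 16 − 11 − 0 = 5. So H_1 = Z^5.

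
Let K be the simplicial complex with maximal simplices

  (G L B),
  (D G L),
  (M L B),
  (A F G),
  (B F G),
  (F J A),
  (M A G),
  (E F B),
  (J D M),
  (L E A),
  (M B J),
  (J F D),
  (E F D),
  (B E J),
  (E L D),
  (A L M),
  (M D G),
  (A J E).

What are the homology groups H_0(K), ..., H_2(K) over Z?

H_0 = Z,  H_1 = Z ⊕ Z/2Z,  H_2 = 0.

K has 9 vertices, 27 edges, 18 triangles.
rank ∂_0 = 0, rank ∂_1 = 8 ⇒ b_0 = 9 − 0 − 8 = 1; all invariant factors of ∂_1 are 1 so no torsion. So H_0 ≅ Z.
rank ∂_1 = 8, rank ∂_2 = 18 ⇒ b_1 = 27 − 8 − 18 = 1; ∂_2 has invariant factor(s) [2] giving torsion. So H_1 ≅ Z ⊕ Z/2Z.
rank ∂_2 = 18, rank ∂_3 = 0 ⇒ b_2 = 18 − 18 − 0 = 0. So H_2 ≅ 0.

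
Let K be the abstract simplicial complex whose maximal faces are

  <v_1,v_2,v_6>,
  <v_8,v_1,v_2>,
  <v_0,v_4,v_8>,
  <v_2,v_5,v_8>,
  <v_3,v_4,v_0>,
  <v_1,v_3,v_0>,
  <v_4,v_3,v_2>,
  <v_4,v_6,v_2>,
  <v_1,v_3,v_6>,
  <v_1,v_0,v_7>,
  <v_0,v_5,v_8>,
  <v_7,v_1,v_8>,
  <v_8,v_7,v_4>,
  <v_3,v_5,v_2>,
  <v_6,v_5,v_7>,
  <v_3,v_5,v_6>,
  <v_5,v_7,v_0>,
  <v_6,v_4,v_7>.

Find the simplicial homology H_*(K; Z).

K has 9 vertices, 27 edges, 18 triangles.
rank ∂_0 = 0, rank ∂_1 = 8 ⇒ b_0 = 9 − 0 − 8 = 1; all invariant factors of ∂_1 are 1 so no torsion. So H_0 ≅ Z.
rank ∂_1 = 8, rank ∂_2 = 18 ⇒ b_1 = 27 − 8 − 18 = 1; ∂_2 has invariant factor(s) [2] giving torsion. So H_1 ≅ Z ⊕ Z/2Z.
rank ∂_2 = 18, rank ∂_3 = 0 ⇒ b_2 = 18 − 18 − 0 = 0. So H_2 ≅ 0.

H_0 ≅ Z,  H_1 ≅ Z ⊕ Z/2Z,  H_2 = 0.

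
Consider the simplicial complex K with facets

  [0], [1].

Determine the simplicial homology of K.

H_0 = Z^2.

We work with the vertex ordering 0 < 1. The simplices of K, each written with vertices in increasing order, are:

  0-simplices (2): [0], [1]

giving chain groups C_0 ≅ Z^2.

From H_k ≅ ker(∂_k) / im(∂_{k+1}) we obtain:

  H_0: rank C_0 − rank ∂_1 = 2 − 0 = 2, and there is no ∂_1, so H_0 ≅ Z^2.

(K is a triangulation of a set of 2 points.)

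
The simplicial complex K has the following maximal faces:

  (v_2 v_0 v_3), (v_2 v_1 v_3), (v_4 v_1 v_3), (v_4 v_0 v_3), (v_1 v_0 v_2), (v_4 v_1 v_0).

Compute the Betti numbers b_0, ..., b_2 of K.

b_0 = 1, b_1 = 0, b_2 = 1.

We work with the vertex ordering v_0 < v_1 < v_2 < v_3 < v_4. The simplices of K, each written with vertices in increasing order, are:

  0-simplices (5): [v_0], [v_1], [v_2], [v_3], [v_4]
  1-simplices (9): [v_0,v_1], [v_0,v_2], [v_0,v_3], [v_0,v_4], [v_1,v_2], [v_1,v_3], [v_1,v_4], [v_2,v_3], [v_3,v_4]
  2-simplices (6): [v_0,v_1,v_2], [v_0,v_1,v_4], [v_0,v_2,v_3], [v_0,v_3,v_4], [v_1,v_2,v_3], [v_1,v_3,v_4]

giving chain groups C_0 ≅ Z^5, C_1 ≅ Z^9, C_2 ≅ Z^6.

Boundary ∂_1: C_1 → C_0 maps an edge to its endpoints' difference, ∂[p,q] = q − p.
As a 5×9 matrix over Z this has rank 4, with invariant factors (1,1,1,1).

The boundary map ∂_2: C_2 → C_1 acts by ∂[p,q,r] = [q,r] − [p,r] + [p,q]. For instance
  ∂[v_0,v_3,v_4] = [v_3,v_4] − [v_0,v_4] + [v_0,v_3],
  ∂[v_0,v_1,v_2] = [v_1,v_2] − [v_0,v_2] + [v_0,v_1].
The 9×6 boundary matrix has rank 5 and Smith normal form diag(1,1,1,1,1).

Now H_k = ker ∂_k / im ∂_{k+1}, so:

  H_0: rank C_0 − rank ∂_1 = 5 − 4 = 1, and the invariant factors of ∂_1 are all 1, so H_0 ≅ Z.
  H_1: rank ker ∂_1 − rank ∂_2 = (9 − 4) − 5 = 0, and the invariant factors of ∂_2 are all 1, so H_1 ≅ 0.
  H_2: rank ker ∂_2 − rank ∂_3 = (6 − 5) − 0 = 1, and there is no ∂_3, so H_2 ≅ Z.

Hence the Betti numbers are b_0 = 1, b_1 = 0, b_2 = 1.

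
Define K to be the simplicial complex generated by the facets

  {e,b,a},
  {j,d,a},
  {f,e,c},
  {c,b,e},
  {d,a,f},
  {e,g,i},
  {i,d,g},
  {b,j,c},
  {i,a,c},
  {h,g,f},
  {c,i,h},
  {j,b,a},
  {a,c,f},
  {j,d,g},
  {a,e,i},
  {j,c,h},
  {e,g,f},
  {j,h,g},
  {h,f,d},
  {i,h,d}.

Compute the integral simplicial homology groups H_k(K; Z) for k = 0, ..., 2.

Take the total order a < b < c < d < e < f < g < h < i < j on the vertex set. Then K (dimension 2) consists of the simplices:

  0-simplices (10): a, b, c, d, e, f, g, h, i, j
  1-simplices (30): ab, ac, ad, ae, af, ai, aj, bc, be, bj, ce, cf, ch, ci, cj, df, dg, dh, di, dj, ef, eg, ei, fg, fh, gh, gi, gj, hi, hj
  2-simplices (20): abe, abj, acf, aci, adf, adj, aei, bce, bcj, cef, chi, chj, dfh, dgi, dgj, dhi, efg, egi, fgh, ghj

giving chain groups C_0 ≅ Z^10, C_1 ≅ Z^30, C_2 ≅ Z^20.

∂_1: C_1 → C_0 maps an edge to its endpoints' difference, ∂[p,q] = q − p. For instance
  ∂cf = f − c.
This gives a 10×30 integer matrix of rank 9; reducing to Smith normal form yields diagonal entries (1,1,1,1,1,1,1,1,1).

∂_2: C_2 → C_1 acts by ∂[p,q,r] = [q,r] − [p,r] + [p,q]. For instance
  ∂chj = hj − cj + ch,
  ∂dfh = fh − dh + df.
As a 30×20 matrix over Z this has rank 20, with invariant factors (1,1,1,1,1,1,1,1,1,1,1,1,1,1,1,1,1,1,1,2).

Computing H_k = (kernel of ∂_k) / (image of ∂_{k+1}):

  H_0: rank C_0 − rank ∂_1 = 10 − 9 = 1, and the invariant factors of ∂_1 are all 1, so H_0 ≅ Z.
  H_1: rank ker ∂_1 − rank ∂_2 = (30 − 9) − 20 = 1, and ∂_2 has invariant factor 2 > 1, so H_1 ≅ Z ⊕ Z/2Z.
  H_2: rank ker ∂_2 − rank ∂_3 = (20 − 20) − 0 = 0, and there is no ∂_3, so H_2 ≅ 0.

As a check, the Euler characteristic is 10 − 30 + 20 = 0, which agrees with 1 − 1 + 0 = 0.

H_0 ≅ Z,  H_1 ≅ Z ⊕ Z/2Z,  H_2 = 0.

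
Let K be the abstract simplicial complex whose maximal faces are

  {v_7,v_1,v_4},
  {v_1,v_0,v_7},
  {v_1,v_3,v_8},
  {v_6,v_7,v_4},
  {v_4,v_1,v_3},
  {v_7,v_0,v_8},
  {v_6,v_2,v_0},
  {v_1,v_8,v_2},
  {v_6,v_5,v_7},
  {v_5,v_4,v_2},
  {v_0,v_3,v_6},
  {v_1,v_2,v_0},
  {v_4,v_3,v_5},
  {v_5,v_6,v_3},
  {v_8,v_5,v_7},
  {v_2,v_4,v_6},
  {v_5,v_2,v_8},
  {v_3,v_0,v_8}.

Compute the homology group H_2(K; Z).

H_2 ≅ 0.

K has 9 vertices, 27 edges, 18 triangles.
rank ∂_2 = 18, rank ∂_3 = 0 ⇒ b_2 = 18 − 18 − 0 = 0. So H_2 ≅ 0.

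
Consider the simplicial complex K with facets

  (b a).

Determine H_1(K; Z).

Take the total order a < b on the vertex set. Then K (dimension 1) consists of the simplices:

  0-simplices (2): a, b
  1-simplices (1): ab

Hence C_0 ≅ Z^2, C_1 ≅ Z^1.

Boundary ∂_1: C_1 → C_0 sends each edge [p,q] (with p < q) to q − p.
As a 2×1 matrix over Z this has rank 1, with invariant factors (1).

Computing H_k = (kernel of ∂_k) / (image of ∂_{k+1}):

  H_1: rank ker ∂_1 − rank ∂_2 = (1 − 1) − 0 = 0, and there is no ∂_2, so H_1 = 0.

H_1 = 0.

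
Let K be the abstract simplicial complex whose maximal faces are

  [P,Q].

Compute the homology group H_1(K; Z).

H_1 ≅ 0.

Fix the vertex order P < Q and write every simplex with vertices in increasing order. Then dim K = 1 and the simplices of K are:

  0-simplices (2): P, Q
  1-simplices (1): PQ

so the chain groups are C_0 ≅ Z^2, C_1 ≅ Z^1.

∂_1: C_1 → C_0 is given by ∂[p,q] = [q] − [p].
The 2×1 boundary matrix has rank 1 and Smith normal form diag(1).

Reading off H_k = ker ∂_k / im ∂_{k+1}:

  H_1: rank ker ∂_1 − rank ∂_2 = (1 − 1) − 0 = 0, and there is no ∂_2, so H_1 = 0.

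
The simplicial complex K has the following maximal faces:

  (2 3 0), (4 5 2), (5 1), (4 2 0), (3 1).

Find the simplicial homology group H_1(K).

Take the total order 0 < 1 < 2 < 3 < 4 < 5 on the vertex set. Then K (dimension 2) consists of the simplices:

  0-simplices (6): [0], [1], [2], [3], [4], [5]
  1-simplices (9): [0,2], [0,3], [0,4], [1,3], [1,5], [2,3], [2,4], [2,5], [4,5]
  2-simplices (3): [0,2,3], [0,2,4], [2,4,5]

so the chain groups are C_0 ≅ Z^6, C_1 ≅ Z^9, C_2 ≅ Z^3.

∂_1: C_1 → C_0 is given by ∂[p,q] = [q] − [p]. For instance
  ∂[0,4] = [4] − [0].
This gives a 6×9 integer matrix of rank 5; reducing to Smith normal form yields diagonal entries (1,1,1,1,1).

Boundary ∂_2: C_2 → C_1 acts by ∂[p,q,r] = [q,r] − [p,r] + [p,q]. For instance
  ∂[0,2,3] = [2,3] − [0,3] + [0,2],
  ∂[0,2,4] = [2,4] − [0,4] + [0,2].
As a 9×3 matrix over Z this has rank 3, with invariant factors (1,1,1).

Now H_k = ker ∂_k / im ∂_{k+1}, so:

  H_1: rank ker ∂_1 − rank ∂_2 = (9 − 5) − 3 = 1, and the invariant factors of ∂_2 are all 1, so H_1 = Z.

H_1 = Z.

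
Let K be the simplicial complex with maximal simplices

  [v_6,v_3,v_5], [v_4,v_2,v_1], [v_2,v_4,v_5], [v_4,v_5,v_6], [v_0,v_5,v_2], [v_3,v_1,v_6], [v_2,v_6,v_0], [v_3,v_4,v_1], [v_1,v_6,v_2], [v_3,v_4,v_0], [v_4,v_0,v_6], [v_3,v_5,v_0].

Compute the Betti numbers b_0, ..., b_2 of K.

b_0 = 1, b_1 = 0, b_2 = 0.

Take the total order v_0 < v_1 < v_2 < v_3 < v_4 < v_5 < v_6 on the vertex set. Then K (dimension 2) consists of the simplices:

  0-simplices (7): [v_0], [v_1], [v_2], [v_3], [v_4], [v_5], [v_6]
  1-simplices (18): (18 of them)
  2-simplices (12): (12 of them)

so the chain groups are C_0 ≅ Z^7, C_1 ≅ Z^18, C_2 ≅ Z^12.

∂_1: C_1 → C_0 sends each edge [p,q] (with p < q) to q − p.
As a 7×18 matrix over Z this has rank 6, with invariant factors (1,1,1,1,1,1).

∂_2: C_2 → C_1 acts by ∂[p,q,r] = [q,r] − [p,r] + [p,q]. For instance
  ∂[v_2,v_4,v_5] = [v_4,v_5] − [v_2,v_5] + [v_2,v_4],
  ∂[v_0,v_4,v_6] = [v_4,v_6] − [v_0,v_6] + [v_0,v_4].
The 18×12 boundary matrix has rank 12 and Smith normal form diag(1,1,1,1,1,1,1,1,1,1,1,2).

Now H_k = ker ∂_k / im ∂_{k+1}, so:

  H_0: rank C_0 − rank ∂_1 = 7 − 6 = 1, and the invariant factors of ∂_1 are all 1, so H_0 = Z.
  H_1: rank ker ∂_1 − rank ∂_2 = (18 − 6) − 12 = 0, and ∂_2 has invariant factor 2 > 1, so H_1 = Z/2.
  H_2: rank ker ∂_2 − rank ∂_3 = (12 − 12) − 0 = 0, and there is no ∂_3, so H_2 = 0.

As a check, the Euler characteristic is 7 − 18 + 12 = 1, which agrees with 1 − 0 + 0 = 1.

Hence the Betti numbers are b_0 = 1, b_1 = 0, b_2 = 0.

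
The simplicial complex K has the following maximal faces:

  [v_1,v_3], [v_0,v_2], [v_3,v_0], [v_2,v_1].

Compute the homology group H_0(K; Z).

We work with the vertex ordering v_0 < v_1 < v_2 < v_3. The simplices of K, each written with vertices in increasing order, are:

  0-simplices (4): [v_0], [v_1], [v_2], [v_3]
  1-simplices (4): [v_0,v_2], [v_0,v_3], [v_1,v_2], [v_1,v_3]

Hence C_0 ≅ Z^4, C_1 ≅ Z^4.

Boundary ∂_1: C_1 → C_0 sends each edge [p,q] (with p < q) to q − p. For instance
  ∂[v_1,v_3] = [v_3] − [v_1].
The resulting 4×4 matrix has rank 3, and its Smith normal form has invariant factors (1,1,1).

From H_k ≅ ker(∂_k) / im(∂_{k+1}) we obtain:

  H_0: rank C_0 − rank ∂_1 = 4 − 3 = 1, and the invariant factors of ∂_1 are all 1, so H_0 ≅ Z.

H_0 ≅ Z.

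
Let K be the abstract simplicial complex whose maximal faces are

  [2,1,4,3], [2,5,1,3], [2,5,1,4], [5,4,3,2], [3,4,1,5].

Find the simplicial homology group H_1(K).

H_1 ≅ 0.

Take the total order 1 < 2 < 3 < 4 < 5 on the vertex set. Then K (dimension 3) consists of the simplices:

  0-simplices (5): [1], [2], [3], [4], [5]
  1-simplices (10): [1,2], [1,3], [1,4], [1,5], [2,3], [2,4], [2,5], [3,4], [3,5], [4,5]
  2-simplices (10): [1,2,3], [1,2,4], [1,2,5], [1,3,4], [1,3,5], [1,4,5], [2,3,4], [2,3,5], [2,4,5], [3,4,5]
  3-simplices (5): [1,2,3,4], [1,2,3,5], [1,2,4,5], [1,3,4,5], [2,3,4,5]

giving chain groups C_0 ≅ Z^5, C_1 ≅ Z^10, C_2 ≅ Z^10, C_3 ≅ Z^5.

∂_1: C_1 → C_0 is given by ∂[p,q] = [q] − [p].
This gives a 5×10 integer matrix of rank 4; reducing to Smith normal form yields diagonal entries (1,1,1,1).

∂_2: C_2 → C_1 sends each 2-simplex [p,q,r] to [q,r] − [p,r] + [p,q]. For instance
  ∂[1,3,4] = [3,4] − [1,4] + [1,3],
  ∂[1,3,5] = [3,5] − [1,5] + [1,3].
The resulting 10×10 matrix has rank 6, and its Smith normal form has invariant factors (1,1,1,1,1,1).

Boundary ∂_3: C_3 → C_2 sends each 3-simplex σ to the alternating sum Σ_i (−1)^i (σ with its i-th vertex removed). For instance
  ∂[1,2,4,5] = [2,4,5] − [1,4,5] + [1,2,5] − [1,2,4],
  ∂[1,2,3,5] = [2,3,5] − [1,3,5] + [1,2,5] − [1,2,3].
The 10×5 boundary matrix has rank 4 and Smith normal form diag(1,1,1,1).

Reading off H_k = ker ∂_k / im ∂_{k+1}:

  H_1: rank ker ∂_1 − rank ∂_2 = (10 − 4) − 6 = 0, and the invariant factors of ∂_2 are all 1, so H_1 ≅ 0.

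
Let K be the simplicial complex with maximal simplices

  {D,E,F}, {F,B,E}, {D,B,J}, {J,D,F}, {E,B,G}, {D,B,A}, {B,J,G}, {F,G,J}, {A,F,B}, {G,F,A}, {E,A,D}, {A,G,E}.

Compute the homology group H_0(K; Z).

Fix the vertex order A < B < D < E < F < G < J and write every simplex with vertices in increasing order. Then dim K = 2 and the simplices of K are:

  0-simplices (7): A, B, D, E, F, G, J
  1-simplices (18): AB, AD, AE, AF, AG, BD, BE, BF, BG, BJ, DE, DF, DJ, EF, EG, FG, FJ, GJ
  2-simplices (12): ABD, ABF, ADE, AEG, AFG, BDJ, BEF, BEG, BGJ, DEF, DFJ, FGJ

so the chain groups are C_0 ≅ Z^7, C_1 ≅ Z^18, C_2 ≅ Z^12.

The boundary map ∂_1: C_1 → C_0 maps an edge to its endpoints' difference, ∂[p,q] = q − p. For instance
  ∂DJ = J − D.
This gives a 7×18 integer matrix of rank 6; reducing to Smith normal form yields diagonal entries (1,1,1,1,1,1).

Boundary ∂_2: C_2 → C_1 acts by ∂[p,q,r] = [q,r] − [p,r] + [p,q]. For instance
  ∂AFG = FG − AG + AF,
  ∂AEG = EG − AG + AE.
As a 18×12 matrix over Z this has rank 12, with invariant factors (1,1,1,1,1,1,1,1,1,1,1,2).

Now H_k = ker ∂_k / im ∂_{k+1}, so:

  H_0: rank C_0 − rank ∂_1 = 7 − 6 = 1, and the invariant factors of ∂_1 are all 1, so H_0 ≅ Z.

H_0 = Z.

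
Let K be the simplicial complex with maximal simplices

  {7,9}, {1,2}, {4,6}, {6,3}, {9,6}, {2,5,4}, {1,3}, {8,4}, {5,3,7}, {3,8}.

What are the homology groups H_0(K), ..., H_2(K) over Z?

H_0 = Z,  H_1 = Z^4,  H_2 = 0.

Order the vertices as 1 < 2 < 3 < 4 < 5 < 6 < 7 < 8 < 9. Listing each simplex with vertices in this order, K has dimension 2 with simplices:

  0-simplices (9): [1], [2], [3], [4], [5], [6], [7], [8], [9]
  1-simplices (14): [1,2], [1,3], [2,4], [2,5], [3,5], [3,6], [3,7], [3,8], [4,5], [4,6], [4,8], [5,7], [6,9], [7,9]
  2-simplices (2): [2,4,5], [3,5,7]

giving chain groups C_0 ≅ Z^9, C_1 ≅ Z^14, C_2 ≅ Z^2.

Boundary ∂_1: C_1 → C_0 maps an edge to its endpoints' difference, ∂[p,q] = q − p. For instance
  ∂[1,3] = [3] − [1].
The resulting 9×14 matrix has rank 8, and its Smith normal form has invariant factors (1,1,1,1,1,1,1,1).

Boundary ∂_2: C_2 → C_1 acts by ∂[p,q,r] = [q,r] − [p,r] + [p,q]. For instance
  ∂[2,4,5] = [4,5] − [2,5] + [2,4],
  ∂[3,5,7] = [5,7] − [3,7] + [3,5].
The 14×2 boundary matrix has rank 2 and Smith normal form diag(1,1).

Now H_k = ker ∂_k / im ∂_{k+1}, so:

  H_0: rank C_0 − rank ∂_1 = 9 − 8 = 1, and the invariant factors of ∂_1 are all 1, so H_0 = Z.
  H_1: rank ker ∂_1 − rank ∂_2 = (14 − 8) − 2 = 4, and the invariant factors of ∂_2 are all 1, so H_1 = Z^4.
  H_2: rank ker ∂_2 − rank ∂_3 = (2 − 2) − 0 = 0, and there is no ∂_3, so H_2 = 0.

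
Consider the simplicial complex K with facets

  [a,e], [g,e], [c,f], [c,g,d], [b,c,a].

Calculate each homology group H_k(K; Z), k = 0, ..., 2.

Take the total order a < b < c < d < e < f < g on the vertex set. Then K (dimension 2) consists of the simplices:

  0-simplices (7): a, b, c, d, e, f, g
  1-simplices (9): ab, ac, ae, bc, cd, cf, cg, dg, eg
  2-simplices (2): abc, cdg

so the chain groups are C_0 ≅ Z^7, C_1 ≅ Z^9, C_2 ≅ Z^2.

Boundary ∂_1: C_1 → C_0 sends each edge [p,q] (with p < q) to q − p.
As a 7×9 matrix over Z this has rank 6, with invariant factors (1,1,1,1,1,1).

∂_2: C_2 → C_1 acts by ∂[p,q,r] = [q,r] − [p,r] + [p,q]. For instance
  ∂abc = bc − ac + ab,
  ∂cdg = dg − cg + cd.
As a 9×2 matrix over Z this has rank 2, with invariant factors (1,1).

Now H_k = ker ∂_k / im ∂_{k+1}, so:

  H_0: rank C_0 − rank ∂_1 = 7 − 6 = 1, and the invariant factors of ∂_1 are all 1, so H_0 ≅ Z.
  H_1: rank ker ∂_1 − rank ∂_2 = (9 − 6) − 2 = 1, and the invariant factors of ∂_2 are all 1, so H_1 ≅ Z.
  H_2: rank ker ∂_2 − rank ∂_3 = (2 − 2) − 0 = 0, and there is no ∂_3, so H_2 ≅ 0.

As a check, the Euler characteristic is 7 − 9 + 2 = 0, which agrees with 1 − 1 + 0 = 0.

H_0 ≅ Z,  H_1 ≅ Z,  H_2 = 0.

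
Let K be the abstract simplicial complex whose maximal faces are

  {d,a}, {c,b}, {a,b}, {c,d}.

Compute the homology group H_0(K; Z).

H_0 = Z.

Order the vertices as a < b < c < d. Listing each simplex with vertices in this order, K has dimension 1 with simplices:

  0-simplices (4): a, b, c, d
  1-simplices (4): ab, ad, bc, cd

giving chain groups C_0 ≅ Z^4, C_1 ≅ Z^4.

The boundary map ∂_1: C_1 → C_0 is given by ∂[p,q] = [q] − [p]. For instance
  ∂ad = d − a.
The resulting 4×4 matrix has rank 3, and its Smith normal form has invariant factors (1,1,1).

From H_k ≅ ker(∂_k) / im(∂_{k+1}) we obtain:

  H_0: rank C_0 − rank ∂_1 = 4 − 3 = 1, and the invariant factors of ∂_1 are all 1, so H_0 ≅ Z.

(K is a triangulation of the circle S^1.)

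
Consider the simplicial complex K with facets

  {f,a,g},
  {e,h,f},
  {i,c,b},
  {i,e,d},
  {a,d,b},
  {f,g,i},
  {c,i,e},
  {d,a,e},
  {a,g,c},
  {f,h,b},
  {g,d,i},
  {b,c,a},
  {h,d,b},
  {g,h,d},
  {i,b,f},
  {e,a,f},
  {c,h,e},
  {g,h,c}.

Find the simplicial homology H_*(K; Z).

K has 9 vertices, 27 edges, 18 triangles.
rank ∂_0 = 0, rank ∂_1 = 8 ⇒ b_0 = 9 − 0 − 8 = 1; all invariant factors of ∂_1 are 1 so no torsion. So H_0 = Z.
rank ∂_1 = 8, rank ∂_2 = 17 ⇒ b_1 = 27 − 8 − 17 = 2; all invariant factors of ∂_2 are 1 so no torsion. So H_1 = Z^2.
rank ∂_2 = 17, rank ∂_3 = 0 ⇒ b_2 = 18 − 17 − 0 = 1. So H_2 = Z.

H_0 ≅ Z,  H_1 ≅ Z^2,  H_2 ≅ Z.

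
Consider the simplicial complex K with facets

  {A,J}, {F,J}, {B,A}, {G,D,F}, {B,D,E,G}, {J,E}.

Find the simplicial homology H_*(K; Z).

H_0 ≅ Z,  H_1 ≅ Z^2,  H_2 = 0,  H_3 = 0.

Fix the vertex order A < B < D < E < F < G < J and write every simplex with vertices in increasing order. Then dim K = 3 and the simplices of K are:

  0-simplices (7): A, B, D, E, F, G, J
  1-simplices (12): AB, AJ, BD, BE, BG, DE, DF, DG, EG, EJ, FG, FJ
  2-simplices (5): BDE, BDG, BEG, DEG, DFG
  3-simplices (1): BDEG

so the chain groups are C_0 ≅ Z^7, C_1 ≅ Z^12, C_2 ≅ Z^5, C_3 ≅ Z^1.

∂_1: C_1 → C_0 maps an edge to its endpoints' difference, ∂[p,q] = q − p. For instance
  ∂BG = G − B.
This gives a 7×12 integer matrix of rank 6; reducing to Smith normal form yields diagonal entries (1,1,1,1,1,1).

The boundary map ∂_2: C_2 → C_1 acts by ∂[p,q,r] = [q,r] − [p,r] + [p,q]. For instance
  ∂BDG = DG − BG + BD,
  ∂DFG = FG − DG + DF.
This gives a 12×5 integer matrix of rank 4; reducing to Smith normal form yields diagonal entries (1,1,1,1).

∂_3: C_3 → C_2 sends each 3-simplex σ to the alternating sum Σ_i (−1)^i (σ with its i-th vertex removed). For instance
  ∂BDEG = DEG − BEG + BDG − BDE.
The 5×1 boundary matrix has rank 1 and Smith normal form diag(1).

Now H_k = ker ∂_k / im ∂_{k+1}, so:

  H_0: rank C_0 − rank ∂_1 = 7 − 6 = 1, and the invariant factors of ∂_1 are all 1, so H_0 = Z.
  H_1: rank ker ∂_1 − rank ∂_2 = (12 − 6) − 4 = 2, and the invariant factors of ∂_2 are all 1, so H_1 = Z^2.
  H_2: rank ker ∂_2 − rank ∂_3 = (5 − 4) − 1 = 0, and the invariant factors of ∂_3 are all 1, so H_2 = 0.
  H_3: rank ker ∂_3 − rank ∂_4 = (1 − 1) − 0 = 0, and there is no ∂_4, so H_3 = 0.

As a check, the Euler characteristic is 7 − 12 + 5 − 1 = -1, which agrees with 1 − 2 + 0 − 0 = -1.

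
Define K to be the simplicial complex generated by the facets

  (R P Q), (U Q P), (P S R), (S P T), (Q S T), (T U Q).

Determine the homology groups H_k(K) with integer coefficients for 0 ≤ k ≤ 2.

H_0 = Z,  H_1 = Z,  H_2 = 0.

We work with the vertex ordering P < Q < R < S < T < U. The simplices of K, each written with vertices in increasing order, are:

  0-simplices (6): P, Q, R, S, T, U
  1-simplices (12): PQ, PR, PS, PT, PU, QR, QS, QT, QU, RS, ST, TU
  2-simplices (6): PQR, PQU, PRS, PST, QST, QTU

so the chain groups are C_0 ≅ Z^6, C_1 ≅ Z^12, C_2 ≅ Z^6.

The boundary map ∂_1: C_1 → C_0 sends each edge [p,q] (with p < q) to q − p.
As a 6×12 matrix over Z this has rank 5, with invariant factors (1,1,1,1,1).

∂_2: C_2 → C_1 maps a triangle to the signed sum of its edges. For instance
  ∂PQU = QU − PU + PQ,
  ∂QTU = TU − QU + QT.
As a 12×6 matrix over Z this has rank 6, with invariant factors (1,1,1,1,1,1).

Now H_k = ker ∂_k / im ∂_{k+1}, so:

  H_0: rank C_0 − rank ∂_1 = 6 − 5 = 1, and the invariant factors of ∂_1 are all 1, so H_0 = Z.
  H_1: rank ker ∂_1 − rank ∂_2 = (12 − 5) − 6 = 1, and the invariant factors of ∂_2 are all 1, so H_1 = Z.
  H_2: rank ker ∂_2 − rank ∂_3 = (6 − 6) − 0 = 0, and there is no ∂_3, so H_2 = 0.

As a check, the Euler characteristic is 6 − 12 + 6 = 0, which agrees with 1 − 1 + 0 = 0.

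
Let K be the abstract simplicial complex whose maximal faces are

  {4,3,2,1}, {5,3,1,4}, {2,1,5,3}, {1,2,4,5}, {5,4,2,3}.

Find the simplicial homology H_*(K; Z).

H_0 ≅ Z,  H_1 = 0,  H_2 = 0,  H_3 ≅ Z.

Take the total order 1 < 2 < 3 < 4 < 5 on the vertex set. Then K (dimension 3) consists of the simplices:

  0-simplices (5): [1], [2], [3], [4], [5]
  1-simplices (10): [1,2], [1,3], [1,4], [1,5], [2,3], [2,4], [2,5], [3,4], [3,5], [4,5]
  2-simplices (10): [1,2,3], [1,2,4], [1,2,5], [1,3,4], [1,3,5], [1,4,5], [2,3,4], [2,3,5], [2,4,5], [3,4,5]
  3-simplices (5): [1,2,3,4], [1,2,3,5], [1,2,4,5], [1,3,4,5], [2,3,4,5]

so the chain groups are C_0 ≅ Z^5, C_1 ≅ Z^10, C_2 ≅ Z^10, C_3 ≅ Z^5.

The boundary map ∂_1: C_1 → C_0 sends each edge [p,q] (with p < q) to q − p. For instance
  ∂[3,5] = [5] − [3].
This gives a 5×10 integer matrix of rank 4; reducing to Smith normal form yields diagonal entries (1,1,1,1).

Boundary ∂_2: C_2 → C_1 acts by ∂[p,q,r] = [q,r] − [p,r] + [p,q]. For instance
  ∂[3,4,5] = [4,5] − [3,5] + [3,4],
  ∂[1,2,3] = [2,3] − [1,3] + [1,2].
The 10×10 boundary matrix has rank 6 and Smith normal form diag(1,1,1,1,1,1).

The boundary map ∂_3: C_3 → C_2 sends each 3-simplex σ to the alternating sum Σ_i (−1)^i (σ with its i-th vertex removed). For instance
  ∂[1,2,3,5] = [2,3,5] − [1,3,5] + [1,2,5] − [1,2,3],
  ∂[1,2,4,5] = [2,4,5] − [1,4,5] + [1,2,5] − [1,2,4].
As a 10×5 matrix over Z this has rank 4, with invariant factors (1,1,1,1).

Now H_k = ker ∂_k / im ∂_{k+1}, so:

  H_0: rank C_0 − rank ∂_1 = 5 − 4 = 1, and the invariant factors of ∂_1 are all 1, so H_0 ≅ Z.
  H_1: rank ker ∂_1 − rank ∂_2 = (10 − 4) − 6 = 0, and the invariant factors of ∂_2 are all 1, so H_1 ≅ 0.
  H_2: rank ker ∂_2 − rank ∂_3 = (10 − 6) − 4 = 0, and the invariant factors of ∂_3 are all 1, so H_2 ≅ 0.
  H_3: rank ker ∂_3 − rank ∂_4 = (5 − 4) − 0 = 1, and there is no ∂_4, so H_3 ≅ Z.

As a check, the Euler characteristic is 5 − 10 + 10 − 5 = 0, which agrees with 1 − 0 + 0 − 1 = 0.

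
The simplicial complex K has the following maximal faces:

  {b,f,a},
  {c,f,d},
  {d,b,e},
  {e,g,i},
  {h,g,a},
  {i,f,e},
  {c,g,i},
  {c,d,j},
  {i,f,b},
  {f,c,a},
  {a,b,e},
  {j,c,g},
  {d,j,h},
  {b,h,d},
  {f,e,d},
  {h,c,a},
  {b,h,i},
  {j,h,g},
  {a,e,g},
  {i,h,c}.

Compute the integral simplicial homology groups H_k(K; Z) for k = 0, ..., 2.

We work with the vertex ordering a < b < c < d < e < f < g < h < i < j. The simplices of K, each written with vertices in increasing order, are:

  0-simplices (10): a, b, c, d, e, f, g, h, i, j
  1-simplices (30): ab, ac, ae, af, ag, ah, bd, be, bf, bh, bi, cd, cf, cg, ch, ci, cj, de, df, dh, dj, ef, eg, ei, fi, gh, gi, gj, hi, hj
  2-simplices (20): abe, abf, acf, ach, aeg, agh, bde, bdh, bfi, bhi, cdf, cdj, cgi, cgj, chi, def, dhj, efi, egi, ghj

Hence C_0 ≅ Z^10, C_1 ≅ Z^30, C_2 ≅ Z^20.

∂_1: C_1 → C_0 maps an edge to its endpoints' difference, ∂[p,q] = q − p. For instance
  ∂bf = f − b.
The resulting 10×30 matrix has rank 9, and its Smith normal form has invariant factors (1,1,1,1,1,1,1,1,1).

The boundary map ∂_2: C_2 → C_1 maps a triangle to the signed sum of its edges. For instance
  ∂bfi = fi − bi + bf,
  ∂chi = hi − ci + ch.
As a 30×20 matrix over Z this has rank 20, with invariant factors (1,1,1,1,1,1,1,1,1,1,1,1,1,1,1,1,1,1,1,2).

Reading off H_k = ker ∂_k / im ∂_{k+1}:

  H_0: rank C_0 − rank ∂_1 = 10 − 9 = 1, and the invariant factors of ∂_1 are all 1, so H_0 = Z.
  H_1: rank ker ∂_1 − rank ∂_2 = (30 − 9) − 20 = 1, and ∂_2 has invariant factor 2 > 1, so H_1 = Z ⊕ Z/2Z.
  H_2: rank ker ∂_2 − rank ∂_3 = (20 − 20) − 0 = 0, and there is no ∂_3, so H_2 = 0.

(K is a triangulation of the Klein bottle.)

H_0 ≅ Z,  H_1 ≅ Z ⊕ Z/2Z,  H_2 = 0.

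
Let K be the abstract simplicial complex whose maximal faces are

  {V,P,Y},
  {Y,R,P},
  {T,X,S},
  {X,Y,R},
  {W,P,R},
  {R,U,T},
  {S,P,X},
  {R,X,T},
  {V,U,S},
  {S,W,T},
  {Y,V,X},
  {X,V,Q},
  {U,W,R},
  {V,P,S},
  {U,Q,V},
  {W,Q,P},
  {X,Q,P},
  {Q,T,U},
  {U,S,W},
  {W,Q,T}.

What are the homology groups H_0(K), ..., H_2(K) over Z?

Fix the vertex order P < Q < R < S < T < U < V < W < X < Y and write every simplex with vertices in increasing order. Then dim K = 2 and the simplices of K are:

  0-simplices (10): P, Q, R, S, T, U, V, W, X, Y
  1-simplices (30): PQ, PR, PS, PV, PW, PX, PY, QT, QU, QV, QW, QX, RT, RU, RW, RX, RY, ST, SU, SV, SW, SX, TU, TW, TX, UV, UW, VX, VY, XY
  2-simplices (20): PQW, PQX, PRW, PRY, PSV, PSX, PVY, QTU, QTW, QUV, QVX, RTU, RTX, RUW, RXY, STW, STX, SUV, SUW, VXY

Hence C_0 ≅ Z^10, C_1 ≅ Z^30, C_2 ≅ Z^20.

Boundary ∂_1: C_1 → C_0 maps an edge to its endpoints' difference, ∂[p,q] = q − p.
As a 10×30 matrix over Z this has rank 9, with invariant factors (1,1,1,1,1,1,1,1,1).

Boundary ∂_2: C_2 → C_1 sends each 2-simplex [p,q,r] to [q,r] − [p,r] + [p,q]. For instance
  ∂RXY = XY − RY + RX,
  ∂RTU = TU − RU + RT.
This gives a 30×20 integer matrix of rank 20; reducing to Smith normal form yields diagonal entries (1,1,1,1,1,1,1,1,1,1,1,1,1,1,1,1,1,1,1,2).

Now H_k = ker ∂_k / im ∂_{k+1}, so:

  H_0: rank C_0 − rank ∂_1 = 10 − 9 = 1, and the invariant factors of ∂_1 are all 1, so H_0 = Z.
  H_1: rank ker ∂_1 − rank ∂_2 = (30 − 9) − 20 = 1, and ∂_2 has invariant factor 2 > 1, so H_1 = Z × Z/2.
  H_2: rank ker ∂_2 − rank ∂_3 = (20 − 20) − 0 = 0, and there is no ∂_3, so H_2 = 0.

(K is a triangulation of the Klein bottle.)

H_0 = Z,  H_1 = Z × Z/2,  H_2 = 0.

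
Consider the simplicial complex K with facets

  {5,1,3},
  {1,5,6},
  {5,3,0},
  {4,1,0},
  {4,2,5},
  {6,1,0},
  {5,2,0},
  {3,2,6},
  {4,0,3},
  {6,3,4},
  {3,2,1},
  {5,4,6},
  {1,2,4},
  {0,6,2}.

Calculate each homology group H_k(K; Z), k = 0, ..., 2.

K has 7 vertices, 21 edges, 14 triangles.
rank ∂_0 = 0, rank ∂_1 = 6 ⇒ b_0 = 7 − 0 − 6 = 1; all invariant factors of ∂_1 are 1 so no torsion. So H_0 ≅ Z.
rank ∂_1 = 6, rank ∂_2 = 13 ⇒ b_1 = 21 − 6 − 13 = 2; all invariant factors of ∂_2 are 1 so no torsion. So H_1 ≅ Z^2.
rank ∂_2 = 13, rank ∂_3 = 0 ⇒ b_2 = 14 − 13 − 0 = 1. So H_2 ≅ Z.

H_0 ≅ Z,  H_1 ≅ Z^2,  H_2 ≅ Z.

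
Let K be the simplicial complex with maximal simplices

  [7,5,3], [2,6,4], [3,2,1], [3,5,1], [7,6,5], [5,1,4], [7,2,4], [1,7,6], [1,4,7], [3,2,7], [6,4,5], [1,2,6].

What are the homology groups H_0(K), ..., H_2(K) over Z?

H_0 = Z,  H_1 = Z/2,  H_2 = 0.

Take the total order 1 < 2 < 3 < 4 < 5 < 6 < 7 on the vertex set. Then K (dimension 2) consists of the simplices:

  0-simplices (7): [1], [2], [3], [4], [5], [6], [7]
  1-simplices (18): [1,2], [1,3], [1,4], [1,5], [1,6], [1,7], [2,3], [2,4], [2,6], [2,7], [3,5], [3,7], [4,5], [4,6], [4,7], [5,6], [5,7], [6,7]
  2-simplices (12): [1,2,3], [1,2,6], [1,3,5], [1,4,5], [1,4,7], [1,6,7], [2,3,7], [2,4,6], [2,4,7], [3,5,7], [4,5,6], [5,6,7]

giving chain groups C_0 ≅ Z^7, C_1 ≅ Z^18, C_2 ≅ Z^12.

∂_1: C_1 → C_0 is given by ∂[p,q] = [q] − [p]. For instance
  ∂[1,4] = [4] − [1].
This gives a 7×18 integer matrix of rank 6; reducing to Smith normal form yields diagonal entries (1,1,1,1,1,1).

∂_2: C_2 → C_1 sends each 2-simplex [p,q,r] to [q,r] − [p,r] + [p,q]. For instance
  ∂[1,2,3] = [2,3] − [1,3] + [1,2],
  ∂[1,3,5] = [3,5] − [1,5] + [1,3].
The resulting 18×12 matrix has rank 12, and its Smith normal form has invariant factors (1,1,1,1,1,1,1,1,1,1,1,2).

Now H_k = ker ∂_k / im ∂_{k+1}, so:

  H_0: rank C_0 − rank ∂_1 = 7 − 6 = 1, and the invariant factors of ∂_1 are all 1, so H_0 ≅ Z.
  H_1: rank ker ∂_1 − rank ∂_2 = (18 − 6) − 12 = 0, and ∂_2 has invariant factor 2 > 1, so H_1 ≅ Z/2.
  H_2: rank ker ∂_2 − rank ∂_3 = (12 − 12) − 0 = 0, and there is no ∂_3, so H_2 ≅ 0.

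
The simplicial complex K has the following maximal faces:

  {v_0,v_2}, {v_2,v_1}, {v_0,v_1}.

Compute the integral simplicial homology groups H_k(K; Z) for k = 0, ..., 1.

H_0 = Z,  H_1 = Z.

K has 3 vertices, 3 edges.
rank ∂_0 = 0, rank ∂_1 = 2 ⇒ b_0 = 3 − 0 − 2 = 1; all invariant factors of ∂_1 are 1 so no torsion. So H_0 = Z.
rank ∂_1 = 2, rank ∂_2 = 0 ⇒ b_1 = 3 − 2 − 0 = 1. So H_1 = Z.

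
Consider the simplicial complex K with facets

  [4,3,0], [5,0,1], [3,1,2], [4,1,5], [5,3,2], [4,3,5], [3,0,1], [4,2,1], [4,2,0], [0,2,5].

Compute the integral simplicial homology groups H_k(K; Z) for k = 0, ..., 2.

Fix the vertex order 0 < 1 < 2 < 3 < 4 < 5 and write every simplex with vertices in increasing order. Then dim K = 2 and the simplices of K are:

  0-simplices (6): [0], [1], [2], [3], [4], [5]
  1-simplices (15): [0,1], [0,2], [0,3], [0,4], [0,5], [1,2], [1,3], [1,4], [1,5], [2,3], [2,4], [2,5], [3,4], [3,5], [4,5]
  2-simplices (10): [0,1,3], [0,1,5], [0,2,4], [0,2,5], [0,3,4], [1,2,3], [1,2,4], [1,4,5], [2,3,5], [3,4,5]

Hence C_0 ≅ Z^6, C_1 ≅ Z^15, C_2 ≅ Z^10.

Boundary ∂_1: C_1 → C_0 is given by ∂[p,q] = [q] − [p]. For instance
  ∂[1,4] = [4] − [1].
The 6×15 boundary matrix has rank 5 and Smith normal form diag(1,1,1,1,1).

Boundary ∂_2: C_2 → C_1 maps a triangle to the signed sum of its edges. For instance
  ∂[0,1,3] = [1,3] − [0,3] + [0,1],
  ∂[1,2,4] = [2,4] − [1,4] + [1,2].
The resulting 15×10 matrix has rank 10, and its Smith normal form has invariant factors (1,1,1,1,1,1,1,1,1,2).

Reading off H_k = ker ∂_k / im ∂_{k+1}:

  H_0: rank C_0 − rank ∂_1 = 6 − 5 = 1, and the invariant factors of ∂_1 are all 1, so H_0 = Z.
  H_1: rank ker ∂_1 − rank ∂_2 = (15 − 5) − 10 = 0, and ∂_2 has invariant factor 2 > 1, so H_1 = Z/2.
  H_2: rank ker ∂_2 − rank ∂_3 = (10 − 10) − 0 = 0, and there is no ∂_3, so H_2 = 0.

H_0 ≅ Z,  H_1 ≅ Z/2,  H_2 = 0.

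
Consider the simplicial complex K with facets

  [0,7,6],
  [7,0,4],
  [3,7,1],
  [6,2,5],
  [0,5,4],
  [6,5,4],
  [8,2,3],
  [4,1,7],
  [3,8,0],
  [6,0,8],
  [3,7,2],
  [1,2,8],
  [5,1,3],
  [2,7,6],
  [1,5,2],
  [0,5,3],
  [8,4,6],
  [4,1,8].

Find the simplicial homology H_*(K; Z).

H_0 = Z,  H_1 = Z × Z/2,  H_2 = 0.

We work with the vertex ordering 0 < 1 < 2 < 3 < 4 < 5 < 6 < 7 < 8. The simplices of K, each written with vertices in increasing order, are:

  0-simplices (9): [0], [1], [2], [3], [4], [5], [6], [7], [8]
  1-simplices (27): (27 of them)
  2-simplices (18): [0,3,5], [0,3,8], [0,4,5], [0,4,7], [0,6,7], [0,6,8], [1,2,5], [1,2,8], [1,3,5], [1,3,7], [1,4,7], [1,4,8], [2,3,7], [2,3,8], [2,5,6], [2,6,7], [4,5,6], [4,6,8]

so the chain groups are C_0 ≅ Z^9, C_1 ≅ Z^27, C_2 ≅ Z^18.

The boundary map ∂_1: C_1 → C_0 sends each edge [p,q] (with p < q) to q − p.
As a 9×27 matrix over Z this has rank 8, with invariant factors (1,1,1,1,1,1,1,1).

The boundary map ∂_2: C_2 → C_1 maps a triangle to the signed sum of its edges. For instance
  ∂[1,3,5] = [3,5] − [1,5] + [1,3],
  ∂[4,6,8] = [6,8] − [4,8] + [4,6].
This gives a 27×18 integer matrix of rank 18; reducing to Smith normal form yields diagonal entries (1,1,1,1,1,1,1,1,1,1,1,1,1,1,1,1,1,2).

Now H_k = ker ∂_k / im ∂_{k+1}, so:

  H_0: rank C_0 − rank ∂_1 = 9 − 8 = 1, and the invariant factors of ∂_1 are all 1, so H_0 ≅ Z.
  H_1: rank ker ∂_1 − rank ∂_2 = (27 − 8) − 18 = 1, and ∂_2 has invariant factor 2 > 1, so H_1 ≅ Z × Z/2.
  H_2: rank ker ∂_2 − rank ∂_3 = (18 − 18) − 0 = 0, and there is no ∂_3, so H_2 ≅ 0.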